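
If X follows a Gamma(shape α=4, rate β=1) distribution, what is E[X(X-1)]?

E[X(X-1)] = E[X² - X] = E[X²] - E[X]
E[X] = 4
E[X²] = Var(X) + (E[X])² = 4 + (4)² = 20
E[X(X-1)] = 20 - 4 = 16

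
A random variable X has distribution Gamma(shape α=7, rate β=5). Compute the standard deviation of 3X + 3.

For X ~ Gamma(shape α=7, rate β=5):
Var(X) = \frac{7}{25}
SD(X) = √(Var(X)) = √(\frac{7}{25}) = \frac{\sqrt{7}}{5}
SD(3X + 3) = |3| × SD(X) = 3 × \frac{\sqrt{7}}{5} = \frac{3 \sqrt{7}}{5}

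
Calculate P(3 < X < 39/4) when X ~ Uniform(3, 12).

P(3 < X < 39/4) = ∫_{3}^{39/4} f(x) dx
where f(x) = \frac{1}{9}
= \frac{3}{4}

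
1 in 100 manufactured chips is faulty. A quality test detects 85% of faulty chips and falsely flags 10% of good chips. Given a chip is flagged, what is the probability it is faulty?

Let D = the rare event, + = positive/flagged.
P(D) = 1/100
P(+|D) = 85/100 = 17/20
P(+|D') = 10/100 = 1/10
P(+) = P(+|D)P(D) + P(+|D')P(D')
     = \frac{17}{20} × \frac{1}{100} + \frac{1}{10} × \frac{99}{100}
     = \frac{43}{400}
P(D|+) = P(+|D)P(D)/P(+) = \frac{17}{215}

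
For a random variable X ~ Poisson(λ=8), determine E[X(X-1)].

E[X(X-1)] = E[X² - X] = E[X²] - E[X]
E[X] = 8
E[X²] = Var(X) + (E[X])² = 8 + (8)² = 72
E[X(X-1)] = 72 - 8 = 64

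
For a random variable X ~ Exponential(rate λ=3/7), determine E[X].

For X ~ Exponential(rate λ=3/7), the expected value is:
E[X] = \frac{7}{3}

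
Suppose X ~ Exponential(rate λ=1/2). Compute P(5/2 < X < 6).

P(5/2 < X < 6) = ∫_{5/2}^{6} f(x) dx
where f(x) = \frac{e^{- \frac{x}{2}}}{2}
= - \frac{1}{e^{3}} + e^{- \frac{5}{4}}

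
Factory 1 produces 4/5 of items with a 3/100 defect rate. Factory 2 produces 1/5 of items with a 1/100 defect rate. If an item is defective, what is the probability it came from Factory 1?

Using Bayes' theorem:
P(F1) = 4/5, P(D|F1) = 3/100
P(F2) = 1/5, P(D|F2) = 1/100
P(D) = P(D|F1)P(F1) + P(D|F2)P(F2)
     = \frac{13}{500}
P(F1|D) = P(D|F1)P(F1) / P(D)
= \frac{12}{13}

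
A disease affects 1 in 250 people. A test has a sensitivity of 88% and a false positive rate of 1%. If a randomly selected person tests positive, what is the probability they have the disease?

Let D = the rare event, + = positive/flagged.
P(D) = 1/250
P(+|D) = 88/100 = 22/25
P(+|D') = 1/100
P(+) = P(+|D)P(D) + P(+|D')P(D')
     = \frac{22}{25} × \frac{1}{250} + \frac{1}{100} × \frac{249}{250}
     = \frac{337}{25000}
P(D|+) = P(+|D)P(D)/P(+) = \frac{88}{337}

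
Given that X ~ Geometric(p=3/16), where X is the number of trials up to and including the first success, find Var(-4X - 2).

For X ~ Geometric(p=3/16), where X is the number of trials up to and including the first success:
Var(X) = \frac{208}{9}
Var(-4X - 2) = (-4)² × Var(X) = 16 × \frac{208}{9} = \frac{3328}{9}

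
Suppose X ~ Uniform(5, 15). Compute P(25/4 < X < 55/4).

P(25/4 < X < 55/4) = ∫_{25/4}^{55/4} f(x) dx
where f(x) = \frac{1}{10}
= \frac{3}{4}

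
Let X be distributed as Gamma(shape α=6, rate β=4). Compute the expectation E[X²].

Using the identity E[X²] = Var(X) + (E[X])²:
E[X] = \frac{3}{2}
Var(X) = \frac{3}{8}
E[X²] = \frac{3}{8} + (\frac{3}{2})²
= \frac{21}{8}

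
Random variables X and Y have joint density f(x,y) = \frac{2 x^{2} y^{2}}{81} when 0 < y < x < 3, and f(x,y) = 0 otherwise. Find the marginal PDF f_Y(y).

f_Y(y) = ∫_y^3 \frac{2 x^{2} y^{2}}{81} dx = \frac{2 y^{2} \left(27 - y^{3}\right)}{243}
for 0 < y < 3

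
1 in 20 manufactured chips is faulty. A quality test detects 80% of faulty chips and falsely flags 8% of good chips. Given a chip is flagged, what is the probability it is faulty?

Let D = the rare event, + = positive/flagged.
P(D) = 1/20
P(+|D) = 80/100 = 4/5
P(+|D') = 8/100 = 2/25
P(+) = P(+|D)P(D) + P(+|D')P(D')
     = \frac{4}{5} × \frac{1}{20} + \frac{2}{25} × \frac{19}{20}
     = \frac{29}{250}
P(D|+) = P(+|D)P(D)/P(+) = \frac{10}{29}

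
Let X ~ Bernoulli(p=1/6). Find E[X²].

Using the identity E[X²] = Var(X) + (E[X])²:
E[X] = \frac{1}{6}
Var(X) = \frac{5}{36}
E[X²] = \frac{5}{36} + (\frac{1}{6})²
= \frac{1}{6}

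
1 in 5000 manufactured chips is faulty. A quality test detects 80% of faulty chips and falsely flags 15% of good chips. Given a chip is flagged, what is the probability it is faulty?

Let D = the rare event, + = positive/flagged.
P(D) = 1/5000
P(+|D) = 80/100 = 4/5
P(+|D') = 15/100 = 3/20
P(+) = P(+|D)P(D) + P(+|D')P(D')
     = \frac{4}{5} × \frac{1}{5000} + \frac{3}{20} × \frac{4999}{5000}
     = \frac{15013}{100000}
P(D|+) = P(+|D)P(D)/P(+) = \frac{16}{15013}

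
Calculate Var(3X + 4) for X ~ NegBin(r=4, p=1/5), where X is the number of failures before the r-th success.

For X ~ NegBin(r=4, p=1/5), where X is the number of failures before the r-th success:
Var(X) = 80
Var(3X + 4) = (3)² × Var(X) = 9 × 80 = 720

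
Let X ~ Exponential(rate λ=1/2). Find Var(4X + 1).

For X ~ Exponential(rate λ=1/2):
Var(X) = 4
Var(4X + 1) = (4)² × Var(X) = 16 × 4 = 64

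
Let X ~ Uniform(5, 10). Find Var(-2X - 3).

For X ~ Uniform(5, 10):
Var(X) = \frac{25}{12}
Var(-2X - 3) = (-2)² × Var(X) = 4 × \frac{25}{12} = \frac{25}{3}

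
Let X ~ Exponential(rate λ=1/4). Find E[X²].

Using the identity E[X²] = Var(X) + (E[X])²:
E[X] = 4
Var(X) = 16
E[X²] = 16 + (4)²
= 32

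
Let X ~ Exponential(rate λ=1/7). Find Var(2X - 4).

For X ~ Exponential(rate λ=1/7):
Var(X) = 49
Var(2X - 4) = (2)² × Var(X) = 4 × 49 = 196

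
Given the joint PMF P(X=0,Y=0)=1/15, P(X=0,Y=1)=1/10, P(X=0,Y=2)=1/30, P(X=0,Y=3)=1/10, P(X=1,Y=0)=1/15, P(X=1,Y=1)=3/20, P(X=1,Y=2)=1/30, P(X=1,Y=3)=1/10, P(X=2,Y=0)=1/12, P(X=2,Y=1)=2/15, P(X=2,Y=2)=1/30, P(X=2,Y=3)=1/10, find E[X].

First find marginal of X:
P(X=0) = 3/10
P(X=1) = 7/20
P(X=2) = 7/20
E[X] = 0 × 3/10 + 1 × 7/20 + 2 × 7/20 = 21/20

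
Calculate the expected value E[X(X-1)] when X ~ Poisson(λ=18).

E[X(X-1)] = E[X² - X] = E[X²] - E[X]
E[X] = 18
E[X²] = Var(X) + (E[X])² = 18 + (18)² = 342
E[X(X-1)] = 342 - 18 = 324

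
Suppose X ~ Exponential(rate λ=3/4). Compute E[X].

For X ~ Exponential(rate λ=3/4), the expected value is:
E[X] = \frac{4}{3}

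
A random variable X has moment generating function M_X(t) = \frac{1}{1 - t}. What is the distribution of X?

The MGF M(t) = \frac{1}{1 - t} is the standard form for the Exponential distribution.
Comparing with the known MGF formula identifies: Exponential(rate λ=1)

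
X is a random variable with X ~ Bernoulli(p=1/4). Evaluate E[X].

For X ~ Bernoulli(p=1/4), the expected value is:
E[X] = \frac{1}{4}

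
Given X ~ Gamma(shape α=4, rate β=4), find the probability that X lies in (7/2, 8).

P(7/2 < X < 8) = ∫_{7/2}^{8} f(x) dx
where f(x) = \frac{128 x^{3} e^{- 4 x}}{3}
= \frac{-18019 + 1711 e^{18}}{3 e^{32}}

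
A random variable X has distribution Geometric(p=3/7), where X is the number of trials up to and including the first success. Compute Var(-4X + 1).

For X ~ Geometric(p=3/7), where X is the number of trials up to and including the first success:
Var(X) = \frac{28}{9}
Var(-4X + 1) = (-4)² × Var(X) = 16 × \frac{28}{9} = \frac{448}{9}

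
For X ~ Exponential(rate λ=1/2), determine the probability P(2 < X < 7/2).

P(2 < X < 7/2) = ∫_{2}^{7/2} f(x) dx
where f(x) = \frac{e^{- \frac{x}{2}}}{2}
= - \frac{1}{e^{\frac{7}{4}}} + e^{-1}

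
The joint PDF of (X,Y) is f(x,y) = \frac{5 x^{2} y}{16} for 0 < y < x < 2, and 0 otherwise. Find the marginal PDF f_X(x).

f_X(x) = ∫_0^x \frac{5 x^{2} y}{16} dy = \frac{5 x^{4}}{32}
for 0 < x < 2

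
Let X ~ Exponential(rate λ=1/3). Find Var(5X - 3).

For X ~ Exponential(rate λ=1/3):
Var(X) = 9
Var(5X - 3) = (5)² × Var(X) = 25 × 9 = 225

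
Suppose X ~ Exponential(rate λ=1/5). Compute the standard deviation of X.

For X ~ Exponential(rate λ=1/5):
Var(X) = 25
SD(X) = √(Var(X)) = √(25) = 5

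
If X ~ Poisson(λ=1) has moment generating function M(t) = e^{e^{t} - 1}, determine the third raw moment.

To find E[X^3], compute M^(3)(0):
M^(1)(t) = e^{t} e^{e^{t} - 1}
M^(2)(t) = e^{2 t} e^{e^{t} - 1} + e^{t} e^{e^{t} - 1}
M^(3)(t) = e^{3 t} e^{e^{t} - 1} + 3 e^{2 t} e^{e^{t} - 1} + e^{t} e^{e^{t} - 1}
M^(3)(0) = 5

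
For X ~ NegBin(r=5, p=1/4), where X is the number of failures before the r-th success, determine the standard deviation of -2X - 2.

For X ~ NegBin(r=5, p=1/4), where X is the number of failures before the r-th success:
Var(X) = 60
SD(X) = √(Var(X)) = √(60) = 2 \sqrt{15}
SD(-2X - 2) = |-2| × SD(X) = 2 × 2 \sqrt{15} = 4 \sqrt{15}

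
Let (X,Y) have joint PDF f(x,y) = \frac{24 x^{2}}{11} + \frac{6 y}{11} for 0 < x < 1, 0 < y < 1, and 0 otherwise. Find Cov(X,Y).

E[XY] = ∫∫ xy × f(x,y) dx dy = \frac{4}{11}
E[X] = \frac{15}{22}
E[Y] = \frac{6}{11}
Cov(X,Y) = E[XY] - E[X]E[Y] = - \frac{1}{121}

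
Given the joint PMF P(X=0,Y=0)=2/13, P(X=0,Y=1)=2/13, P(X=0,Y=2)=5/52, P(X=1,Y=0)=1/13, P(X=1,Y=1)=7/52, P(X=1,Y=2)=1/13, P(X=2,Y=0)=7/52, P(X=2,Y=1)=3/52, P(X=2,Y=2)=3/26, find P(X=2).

P(X=2) = P(X=2,Y=0) + P(X=2,Y=1) + P(X=2,Y=2)
= 7/52 + 3/52 + 3/26
= 4/13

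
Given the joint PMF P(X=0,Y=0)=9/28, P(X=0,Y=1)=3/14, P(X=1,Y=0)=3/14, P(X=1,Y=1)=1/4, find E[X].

First find marginal of X:
P(X=0) = 15/28
P(X=1) = 13/28
E[X] = 0 × 15/28 + 1 × 13/28 = 13/28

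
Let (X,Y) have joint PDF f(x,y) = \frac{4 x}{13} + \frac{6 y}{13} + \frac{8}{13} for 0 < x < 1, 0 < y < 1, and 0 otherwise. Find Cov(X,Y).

E[XY] = ∫∫ xy × f(x,y) dx dy = \frac{11}{39}
E[X] = \frac{41}{78}
E[Y] = \frac{7}{13}
Cov(X,Y) = E[XY] - E[X]E[Y] = - \frac{1}{1014}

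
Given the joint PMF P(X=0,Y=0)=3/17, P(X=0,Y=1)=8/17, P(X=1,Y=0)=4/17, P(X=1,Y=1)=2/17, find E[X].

First find marginal of X:
P(X=0) = 11/17
P(X=1) = 6/17
E[X] = 0 × 11/17 + 1 × 6/17 = 6/17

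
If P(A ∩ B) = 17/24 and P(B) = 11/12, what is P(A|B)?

P(A|B) = P(A ∩ B) / P(B)
= (17/24) / (11/12)
= 17/22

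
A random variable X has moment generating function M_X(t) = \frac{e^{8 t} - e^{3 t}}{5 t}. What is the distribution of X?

The MGF M(t) = \frac{e^{8 t} - e^{3 t}}{5 t} is the standard form for the Uniform distribution.
Comparing with the known MGF formula identifies: Uniform(3, 8)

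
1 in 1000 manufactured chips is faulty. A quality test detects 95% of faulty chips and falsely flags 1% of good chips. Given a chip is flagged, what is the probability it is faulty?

Let D = the rare event, + = positive/flagged.
P(D) = 1/1000
P(+|D) = 95/100 = 19/20
P(+|D') = 1/100
P(+) = P(+|D)P(D) + P(+|D')P(D')
     = \frac{19}{20} × \frac{1}{1000} + \frac{1}{100} × \frac{999}{1000}
     = \frac{547}{50000}
P(D|+) = P(+|D)P(D)/P(+) = \frac{95}{1094}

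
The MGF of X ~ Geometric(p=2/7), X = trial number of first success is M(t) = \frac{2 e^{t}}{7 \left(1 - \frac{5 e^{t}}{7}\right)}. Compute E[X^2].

To find E[X^2], compute M^(2)(0):
M^(1)(t) = \frac{2 e^{t}}{7 \left(1 - \frac{5 e^{t}}{7}\right)} + \frac{10 e^{2 t}}{49 \left(1 - \frac{5 e^{t}}{7}\right)^{2}}
M^(2)(t) = \frac{2 e^{t}}{7 \left(1 - \frac{5 e^{t}}{7}\right)} + \frac{30 e^{2 t}}{49 \left(1 - \frac{5 e^{t}}{7}\right)^{2}} + \frac{100 e^{3 t}}{343 \left(1 - \frac{5 e^{t}}{7}\right)^{3}}
M^(2)(0) = 21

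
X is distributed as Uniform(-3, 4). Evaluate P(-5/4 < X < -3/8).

P(-5/4 < X < -3/8) = ∫_{-5/4}^{-3/8} f(x) dx
where f(x) = \frac{1}{7}
= \frac{1}{8}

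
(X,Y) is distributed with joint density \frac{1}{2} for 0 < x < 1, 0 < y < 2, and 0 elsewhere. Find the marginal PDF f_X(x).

f_X(x) = ∫_0^2 f(x,y) dy
= ∫_0^2 \frac{1}{2} dy
= 1 for 0 < x < 1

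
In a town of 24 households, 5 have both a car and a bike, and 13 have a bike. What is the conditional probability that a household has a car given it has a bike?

P(A ∩ B) = 5/24
P(B) = 13/24
P(A|B) = P(A ∩ B) / P(B) = (5/24) / (13/24) = 5/13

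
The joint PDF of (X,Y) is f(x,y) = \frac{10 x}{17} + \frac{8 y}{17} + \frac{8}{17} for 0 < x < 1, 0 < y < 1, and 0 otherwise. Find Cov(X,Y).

E[XY] = ∫∫ xy × f(x,y) dx dy = \frac{5}{17}
E[X] = \frac{28}{51}
E[Y] = \frac{55}{102}
Cov(X,Y) = E[XY] - E[X]E[Y] = - \frac{5}{2601}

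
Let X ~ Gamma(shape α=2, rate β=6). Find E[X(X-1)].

E[X(X-1)] = E[X² - X] = E[X²] - E[X]
E[X] = \frac{1}{3}
E[X²] = Var(X) + (E[X])² = \frac{1}{18} + (\frac{1}{3})² = \frac{1}{6}
E[X(X-1)] = \frac{1}{6} - \frac{1}{3} = - \frac{1}{6}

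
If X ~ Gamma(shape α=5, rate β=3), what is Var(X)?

For X ~ Gamma(shape α=5, rate β=3):
Var(X) = \frac{5}{9}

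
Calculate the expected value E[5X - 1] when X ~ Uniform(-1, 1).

For X ~ Uniform(-1, 1):
E[X] = 0
E[5X - 1] = 5 × E[X] - 1 = -1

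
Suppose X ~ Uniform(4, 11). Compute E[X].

For X ~ Uniform(4, 11), the expected value is:
E[X] = \frac{15}{2}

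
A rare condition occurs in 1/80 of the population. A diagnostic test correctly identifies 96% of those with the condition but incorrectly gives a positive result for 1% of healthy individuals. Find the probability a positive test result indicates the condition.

Let D = the rare event, + = positive/flagged.
P(D) = 1/80
P(+|D) = 96/100 = 24/25
P(+|D') = 1/100
P(+) = P(+|D)P(D) + P(+|D')P(D')
     = \frac{24}{25} × \frac{1}{80} + \frac{1}{100} × \frac{79}{80}
     = \frac{7}{320}
P(D|+) = P(+|D)P(D)/P(+) = \frac{96}{175}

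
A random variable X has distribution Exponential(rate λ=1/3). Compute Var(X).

For X ~ Exponential(rate λ=1/3):
Var(X) = 9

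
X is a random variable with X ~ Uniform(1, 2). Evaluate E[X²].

Using the identity E[X²] = Var(X) + (E[X])²:
E[X] = \frac{3}{2}
Var(X) = \frac{1}{12}
E[X²] = \frac{1}{12} + (\frac{3}{2})²
= \frac{7}{3}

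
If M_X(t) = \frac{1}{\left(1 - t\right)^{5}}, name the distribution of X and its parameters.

The MGF M(t) = \frac{1}{\left(1 - t\right)^{5}} is the standard form for the Gamma distribution.
Comparing with the known MGF formula identifies: Gamma(shape α=5, rate β=1)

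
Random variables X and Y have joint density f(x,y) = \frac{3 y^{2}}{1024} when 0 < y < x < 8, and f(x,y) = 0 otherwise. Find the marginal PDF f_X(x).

f_X(x) = ∫_0^x \frac{3 y^{2}}{1024} dy = \frac{x^{3}}{1024}
for 0 < x < 8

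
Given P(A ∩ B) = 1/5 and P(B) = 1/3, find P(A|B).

P(A|B) = P(A ∩ B) / P(B)
= (1/5) / (1/3)
= 3/5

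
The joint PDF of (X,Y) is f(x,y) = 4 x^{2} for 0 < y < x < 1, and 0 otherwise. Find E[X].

f_X(x) = ∫_0^x 4 x^{2} dy = 4 x^{3}
E[X] = ∫_0^1 x × (4 x^{3}) dx = \frac{4}{5}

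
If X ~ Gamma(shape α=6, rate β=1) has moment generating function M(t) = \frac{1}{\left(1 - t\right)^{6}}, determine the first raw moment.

To find E[X], compute M^(1)(0):
M^(1)(t) = \frac{6}{\left(1 - t\right)^{7}}
M^(1)(0) = 6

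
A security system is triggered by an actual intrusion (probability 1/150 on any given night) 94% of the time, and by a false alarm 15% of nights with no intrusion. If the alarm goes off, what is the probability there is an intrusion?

Let D = the rare event, + = positive/flagged.
P(D) = 1/150
P(+|D) = 94/100 = 47/50
P(+|D') = 15/100 = 3/20
P(+) = P(+|D)P(D) + P(+|D')P(D')
     = \frac{47}{50} × \frac{1}{150} + \frac{3}{20} × \frac{149}{150}
     = \frac{2329}{15000}
P(D|+) = P(+|D)P(D)/P(+) = \frac{94}{2329}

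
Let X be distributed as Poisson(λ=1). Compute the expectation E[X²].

Using the identity E[X²] = Var(X) + (E[X])²:
E[X] = 1
Var(X) = 1
E[X²] = 1 + (1)²
= 2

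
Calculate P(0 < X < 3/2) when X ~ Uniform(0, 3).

P(0 < X < 3/2) = ∫_{0}^{3/2} f(x) dx
where f(x) = \frac{1}{3}
= \frac{1}{2}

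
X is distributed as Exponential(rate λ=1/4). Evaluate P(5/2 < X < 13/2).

P(5/2 < X < 13/2) = ∫_{5/2}^{13/2} f(x) dx
where f(x) = \frac{e^{- \frac{x}{4}}}{4}
= - \frac{1 - e}{e^{\frac{13}{8}}}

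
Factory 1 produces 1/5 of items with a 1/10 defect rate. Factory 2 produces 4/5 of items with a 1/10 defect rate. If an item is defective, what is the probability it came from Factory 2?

Using Bayes' theorem:
P(F1) = 1/5, P(D|F1) = 1/10
P(F2) = 4/5, P(D|F2) = 1/10
P(D) = P(D|F1)P(F1) + P(D|F2)P(F2)
     = \frac{1}{10}
P(F2|D) = P(D|F2)P(F2) / P(D)
= \frac{4}{5}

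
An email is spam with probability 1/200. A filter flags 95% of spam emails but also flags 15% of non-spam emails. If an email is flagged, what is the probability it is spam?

Let D = the rare event, + = positive/flagged.
P(D) = 1/200
P(+|D) = 95/100 = 19/20
P(+|D') = 15/100 = 3/20
P(+) = P(+|D)P(D) + P(+|D')P(D')
     = \frac{19}{20} × \frac{1}{200} + \frac{3}{20} × \frac{199}{200}
     = \frac{77}{500}
P(D|+) = P(+|D)P(D)/P(+) = \frac{19}{616}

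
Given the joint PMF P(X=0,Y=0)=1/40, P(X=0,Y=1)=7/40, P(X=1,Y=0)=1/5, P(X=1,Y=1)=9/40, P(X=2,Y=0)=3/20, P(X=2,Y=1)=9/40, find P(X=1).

P(X=1) = P(X=1,Y=0) + P(X=1,Y=1)
= 1/5 + 9/40
= 17/40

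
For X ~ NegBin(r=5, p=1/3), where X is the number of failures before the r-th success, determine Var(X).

For X ~ NegBin(r=5, p=1/3), where X is the number of failures before the r-th success:
Var(X) = 30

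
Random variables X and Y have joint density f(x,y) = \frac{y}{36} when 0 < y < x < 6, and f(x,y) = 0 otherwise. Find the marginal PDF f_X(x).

f_X(x) = ∫_0^x \frac{y}{36} dy = \frac{x^{2}}{72}
for 0 < x < 6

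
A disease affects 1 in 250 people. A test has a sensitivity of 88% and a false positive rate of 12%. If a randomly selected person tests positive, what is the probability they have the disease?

Let D = the rare event, + = positive/flagged.
P(D) = 1/250
P(+|D) = 88/100 = 22/25
P(+|D') = 12/100 = 3/25
P(+) = P(+|D)P(D) + P(+|D')P(D')
     = \frac{22}{25} × \frac{1}{250} + \frac{3}{25} × \frac{249}{250}
     = \frac{769}{6250}
P(D|+) = P(+|D)P(D)/P(+) = \frac{22}{769}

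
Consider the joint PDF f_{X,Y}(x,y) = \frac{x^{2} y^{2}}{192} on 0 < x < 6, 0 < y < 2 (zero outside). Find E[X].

f_X(x) = ∫_0^2 \frac{x^{2} y^{2}}{192} dy = \frac{x^{2}}{72}
E[X] = ∫_0^6 x × (\frac{x^{2}}{72}) dx = \frac{9}{2}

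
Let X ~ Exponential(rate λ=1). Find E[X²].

Using the identity E[X²] = Var(X) + (E[X])²:
E[X] = 1
Var(X) = 1
E[X²] = 1 + (1)²
= 2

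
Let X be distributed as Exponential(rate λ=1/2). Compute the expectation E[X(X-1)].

E[X(X-1)] = E[X² - X] = E[X²] - E[X]
E[X] = 2
E[X²] = Var(X) + (E[X])² = 4 + (2)² = 8
E[X(X-1)] = 8 - 2 = 6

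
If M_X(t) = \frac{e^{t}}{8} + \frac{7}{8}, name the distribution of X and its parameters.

The MGF M(t) = \frac{e^{t}}{8} + \frac{7}{8} is the standard form for the Bernoulli distribution.
Comparing with the known MGF formula identifies: Bernoulli(p=1/8)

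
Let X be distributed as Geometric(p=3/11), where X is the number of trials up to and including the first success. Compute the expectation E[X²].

Using the identity E[X²] = Var(X) + (E[X])²:
E[X] = \frac{11}{3}
Var(X) = \frac{88}{9}
E[X²] = \frac{88}{9} + (\frac{11}{3})²
= \frac{209}{9}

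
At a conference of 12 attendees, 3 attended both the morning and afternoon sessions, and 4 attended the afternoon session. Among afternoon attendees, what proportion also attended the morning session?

P(A ∩ B) = 3/12 = 1/4
P(B) = 4/12 = 1/3
P(A|B) = P(A ∩ B) / P(B) = (1/4) / (1/3) = 3/4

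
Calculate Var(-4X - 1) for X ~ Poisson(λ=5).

For X ~ Poisson(λ=5):
Var(X) = 5
Var(-4X - 1) = (-4)² × Var(X) = 16 × 5 = 80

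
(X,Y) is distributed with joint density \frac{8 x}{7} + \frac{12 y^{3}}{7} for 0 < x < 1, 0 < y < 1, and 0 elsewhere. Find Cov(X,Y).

E[XY] = ∫∫ xy × f(x,y) dx dy = \frac{38}{105}
E[X] = \frac{25}{42}
E[Y] = \frac{22}{35}
Cov(X,Y) = E[XY] - E[X]E[Y] = - \frac{3}{245}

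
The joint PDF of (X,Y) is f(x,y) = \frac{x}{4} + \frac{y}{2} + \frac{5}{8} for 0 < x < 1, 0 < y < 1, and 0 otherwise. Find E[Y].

E[Y] = ∫_0^1 ∫_0^1 y × f(x,y) dx dy
= \frac{13}{24}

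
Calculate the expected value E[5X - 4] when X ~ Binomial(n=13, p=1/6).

For X ~ Binomial(n=13, p=1/6):
E[X] = \frac{13}{6}
E[5X - 4] = 5 × E[X] - 4 = \frac{41}{6}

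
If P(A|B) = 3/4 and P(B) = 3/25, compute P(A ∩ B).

By definition, P(A|B) = P(A ∩ B) / P(B)
So P(A ∩ B) = P(A|B) × P(B)
= 3/4 × 3/25
= 9/100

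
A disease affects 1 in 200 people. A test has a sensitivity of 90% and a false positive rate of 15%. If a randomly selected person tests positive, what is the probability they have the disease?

Let D = the rare event, + = positive/flagged.
P(D) = 1/200
P(+|D) = 90/100 = 9/10
P(+|D') = 15/100 = 3/20
P(+) = P(+|D)P(D) + P(+|D')P(D')
     = \frac{9}{10} × \frac{1}{200} + \frac{3}{20} × \frac{199}{200}
     = \frac{123}{800}
P(D|+) = P(+|D)P(D)/P(+) = \frac{6}{205}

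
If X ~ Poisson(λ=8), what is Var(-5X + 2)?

For X ~ Poisson(λ=8):
Var(X) = 8
Var(-5X + 2) = (-5)² × Var(X) = 25 × 8 = 200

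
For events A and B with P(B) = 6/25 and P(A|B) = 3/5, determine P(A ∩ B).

By definition, P(A|B) = P(A ∩ B) / P(B)
So P(A ∩ B) = P(A|B) × P(B)
= 3/5 × 6/25
= 18/125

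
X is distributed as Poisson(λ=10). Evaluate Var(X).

For X ~ Poisson(λ=10):
Var(X) = 10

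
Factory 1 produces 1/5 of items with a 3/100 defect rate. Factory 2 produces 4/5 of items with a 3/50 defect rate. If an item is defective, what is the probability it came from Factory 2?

Using Bayes' theorem:
P(F1) = 1/5, P(D|F1) = 3/100
P(F2) = 4/5, P(D|F2) = 3/50
P(D) = P(D|F1)P(F1) + P(D|F2)P(F2)
     = \frac{27}{500}
P(F2|D) = P(D|F2)P(F2) / P(D)
= \frac{8}{9}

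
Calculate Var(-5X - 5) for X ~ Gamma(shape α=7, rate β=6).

For X ~ Gamma(shape α=7, rate β=6):
Var(X) = \frac{7}{36}
Var(-5X - 5) = (-5)² × Var(X) = 25 × \frac{7}{36} = \frac{175}{36}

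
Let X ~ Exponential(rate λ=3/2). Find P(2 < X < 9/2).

P(2 < X < 9/2) = ∫_{2}^{9/2} f(x) dx
where f(x) = \frac{3 e^{- \frac{3 x}{2}}}{2}
= - \frac{1}{e^{\frac{27}{4}}} + e^{-3}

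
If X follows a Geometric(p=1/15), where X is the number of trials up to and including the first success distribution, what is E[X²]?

Using the identity E[X²] = Var(X) + (E[X])²:
E[X] = 15
Var(X) = 210
E[X²] = 210 + (15)²
= 435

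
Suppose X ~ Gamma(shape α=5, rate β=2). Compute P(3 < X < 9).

P(3 < X < 9) = ∫_{3}^{9} f(x) dx
where f(x) = \frac{4 x^{4} e^{- 2 x}}{3}
= \frac{-5527 + 115 e^{12}}{e^{18}}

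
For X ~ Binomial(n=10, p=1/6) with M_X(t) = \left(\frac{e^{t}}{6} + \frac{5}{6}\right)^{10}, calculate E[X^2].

To find E[X^2], compute M^(2)(0):
M^(1)(t) = \frac{5 \left(\frac{e^{t}}{6} + \frac{5}{6}\right)^{9} e^{t}}{3}
M^(2)(t) = \frac{5 \left(\frac{e^{t}}{6} + \frac{5}{6}\right)^{9} e^{t}}{3} + \frac{5 \left(\frac{e^{t}}{6} + \frac{5}{6}\right)^{8} e^{2 t}}{2}
M^(2)(0) = \frac{25}{6}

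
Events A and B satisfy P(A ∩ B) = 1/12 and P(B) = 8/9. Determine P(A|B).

P(A|B) = P(A ∩ B) / P(B)
= (1/12) / (8/9)
= 3/32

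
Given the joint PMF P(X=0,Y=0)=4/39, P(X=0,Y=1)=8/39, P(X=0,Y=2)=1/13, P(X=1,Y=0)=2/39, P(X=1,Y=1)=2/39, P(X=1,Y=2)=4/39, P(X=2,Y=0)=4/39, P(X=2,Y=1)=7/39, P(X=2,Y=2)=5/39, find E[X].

First find marginal of X:
P(X=0) = 5/13
P(X=1) = 8/39
P(X=2) = 16/39
E[X] = 0 × 5/13 + 1 × 8/39 + 2 × 16/39 = 40/39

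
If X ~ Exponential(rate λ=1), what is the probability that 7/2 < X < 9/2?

P(7/2 < X < 9/2) = ∫_{7/2}^{9/2} f(x) dx
where f(x) = e^{- x}
= - \frac{1 - e}{e^{\frac{9}{2}}}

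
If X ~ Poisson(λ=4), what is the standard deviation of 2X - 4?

For X ~ Poisson(λ=4):
Var(X) = 4
SD(X) = √(Var(X)) = √(4) = 2
SD(2X - 4) = |2| × SD(X) = 2 × 2 = 4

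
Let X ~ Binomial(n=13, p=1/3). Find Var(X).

For X ~ Binomial(n=13, p=1/3):
Var(X) = \frac{26}{9}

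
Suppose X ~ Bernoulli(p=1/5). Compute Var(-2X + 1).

For X ~ Bernoulli(p=1/5):
Var(X) = \frac{4}{25}
Var(-2X + 1) = (-2)² × Var(X) = 4 × \frac{4}{25} = \frac{16}{25}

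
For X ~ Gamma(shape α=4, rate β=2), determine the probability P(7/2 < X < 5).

P(7/2 < X < 5) = ∫_{7/2}^{5} f(x) dx
where f(x) = \frac{8 x^{3} e^{- 2 x}}{3}
= \frac{-683 + 269 e^{3}}{3 e^{10}}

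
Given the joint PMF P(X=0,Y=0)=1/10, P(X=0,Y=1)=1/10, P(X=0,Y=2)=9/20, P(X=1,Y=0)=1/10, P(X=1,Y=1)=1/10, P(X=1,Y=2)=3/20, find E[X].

First find marginal of X:
P(X=0) = 13/20
P(X=1) = 7/20
E[X] = 0 × 13/20 + 1 × 7/20 = 7/20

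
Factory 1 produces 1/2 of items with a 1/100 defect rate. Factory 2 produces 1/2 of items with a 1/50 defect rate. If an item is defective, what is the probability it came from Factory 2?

Using Bayes' theorem:
P(F1) = 1/2, P(D|F1) = 1/100
P(F2) = 1/2, P(D|F2) = 1/50
P(D) = P(D|F1)P(F1) + P(D|F2)P(F2)
     = \frac{3}{200}
P(F2|D) = P(D|F2)P(F2) / P(D)
= \frac{2}{3}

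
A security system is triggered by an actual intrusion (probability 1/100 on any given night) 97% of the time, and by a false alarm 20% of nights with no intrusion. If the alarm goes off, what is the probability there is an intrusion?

Let D = the rare event, + = positive/flagged.
P(D) = 1/100
P(+|D) = 97/100
P(+|D') = 20/100 = 1/5
P(+) = P(+|D)P(D) + P(+|D')P(D')
     = \frac{97}{100} × \frac{1}{100} + \frac{1}{5} × \frac{99}{100}
     = \frac{2077}{10000}
P(D|+) = P(+|D)P(D)/P(+) = \frac{97}{2077}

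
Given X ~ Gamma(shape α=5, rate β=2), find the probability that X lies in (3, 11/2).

P(3 < X < 11/2) = ∫_{3}^{11/2} f(x) dx
where f(x) = \frac{4 x^{4} e^{- 2 x}}{3}
= \frac{5 \left(-1447 + 184 e^{5}\right)}{8 e^{11}}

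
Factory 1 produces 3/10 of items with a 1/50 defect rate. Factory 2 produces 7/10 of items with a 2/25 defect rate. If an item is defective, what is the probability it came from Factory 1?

Using Bayes' theorem:
P(F1) = 3/10, P(D|F1) = 1/50
P(F2) = 7/10, P(D|F2) = 2/25
P(D) = P(D|F1)P(F1) + P(D|F2)P(F2)
     = \frac{31}{500}
P(F1|D) = P(D|F1)P(F1) / P(D)
= \frac{3}{31}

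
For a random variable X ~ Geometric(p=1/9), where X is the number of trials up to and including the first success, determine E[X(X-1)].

E[X(X-1)] = E[X² - X] = E[X²] - E[X]
E[X] = 9
E[X²] = Var(X) + (E[X])² = 72 + (9)² = 153
E[X(X-1)] = 153 - 9 = 144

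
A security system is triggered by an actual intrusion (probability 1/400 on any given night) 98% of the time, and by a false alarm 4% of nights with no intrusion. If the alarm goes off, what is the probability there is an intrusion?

Let D = the rare event, + = positive/flagged.
P(D) = 1/400
P(+|D) = 98/100 = 49/50
P(+|D') = 4/100 = 1/25
P(+) = P(+|D)P(D) + P(+|D')P(D')
     = \frac{49}{50} × \frac{1}{400} + \frac{1}{25} × \frac{399}{400}
     = \frac{847}{20000}
P(D|+) = P(+|D)P(D)/P(+) = \frac{7}{121}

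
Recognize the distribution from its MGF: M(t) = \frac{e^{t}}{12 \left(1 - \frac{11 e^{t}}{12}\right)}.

The MGF M(t) = \frac{e^{t}}{12 \left(1 - \frac{11 e^{t}}{12}\right)} is the standard form for the Geometric distribution.
Comparing with the known MGF formula identifies: Geometric(p=1/12), X = trial number of first success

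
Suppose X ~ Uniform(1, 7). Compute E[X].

For X ~ Uniform(1, 7), the expected value is:
E[X] = 4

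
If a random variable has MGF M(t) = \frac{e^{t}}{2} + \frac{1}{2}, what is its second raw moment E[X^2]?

To find E[X^2], compute M^(2)(0):
M^(1)(t) = \frac{e^{t}}{2}
M^(2)(t) = \frac{e^{t}}{2}
M^(2)(0) = \frac{1}{2}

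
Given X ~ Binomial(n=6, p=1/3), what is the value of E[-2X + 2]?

For X ~ Binomial(n=6, p=1/3):
E[X] = 2
E[-2X + 2] = -2 × E[X] + 2 = -2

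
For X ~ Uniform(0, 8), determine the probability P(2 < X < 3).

P(2 < X < 3) = ∫_{2}^{3} f(x) dx
where f(x) = \frac{1}{8}
= \frac{1}{8}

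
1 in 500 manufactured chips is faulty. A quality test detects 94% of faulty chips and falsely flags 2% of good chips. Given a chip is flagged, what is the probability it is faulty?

Let D = the rare event, + = positive/flagged.
P(D) = 1/500
P(+|D) = 94/100 = 47/50
P(+|D') = 2/100 = 1/50
P(+) = P(+|D)P(D) + P(+|D')P(D')
     = \frac{47}{50} × \frac{1}{500} + \frac{1}{50} × \frac{499}{500}
     = \frac{273}{12500}
P(D|+) = P(+|D)P(D)/P(+) = \frac{47}{546}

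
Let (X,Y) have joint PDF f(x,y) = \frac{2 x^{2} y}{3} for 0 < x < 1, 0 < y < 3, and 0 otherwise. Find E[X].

f_X(x) = ∫_0^3 \frac{2 x^{2} y}{3} dy = 3 x^{2}
E[X] = ∫_0^1 x × (3 x^{2}) dx = \frac{3}{4}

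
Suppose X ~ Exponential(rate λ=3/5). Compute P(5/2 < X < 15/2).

P(5/2 < X < 15/2) = ∫_{5/2}^{15/2} f(x) dx
where f(x) = \frac{3 e^{- \frac{3 x}{5}}}{5}
= - \frac{1 - e^{3}}{e^{\frac{9}{2}}}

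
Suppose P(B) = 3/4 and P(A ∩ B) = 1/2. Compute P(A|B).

P(A|B) = P(A ∩ B) / P(B)
= (1/2) / (3/4)
= 2/3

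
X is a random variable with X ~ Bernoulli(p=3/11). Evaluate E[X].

For X ~ Bernoulli(p=3/11), the expected value is:
E[X] = \frac{3}{11}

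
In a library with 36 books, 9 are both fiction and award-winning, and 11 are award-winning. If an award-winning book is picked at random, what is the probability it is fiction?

P(A ∩ B) = 9/36 = 1/4
P(B) = 11/36
P(A|B) = P(A ∩ B) / P(B) = (1/4) / (11/36) = 9/11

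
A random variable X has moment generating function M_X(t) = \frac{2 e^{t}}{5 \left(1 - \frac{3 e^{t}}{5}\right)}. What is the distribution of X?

The MGF M(t) = \frac{2 e^{t}}{5 \left(1 - \frac{3 e^{t}}{5}\right)} is the standard form for the Geometric distribution.
Comparing with the known MGF formula identifies: Geometric(p=2/5), X = trial number of first success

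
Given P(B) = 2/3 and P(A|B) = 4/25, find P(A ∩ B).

By definition, P(A|B) = P(A ∩ B) / P(B)
So P(A ∩ B) = P(A|B) × P(B)
= 4/25 × 2/3
= 8/75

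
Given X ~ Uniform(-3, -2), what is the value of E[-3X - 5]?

For X ~ Uniform(-3, -2):
E[X] = - \frac{5}{2}
E[-3X - 5] = -3 × E[X] - 5 = \frac{5}{2}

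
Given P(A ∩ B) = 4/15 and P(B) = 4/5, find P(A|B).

P(A|B) = P(A ∩ B) / P(B)
= (4/15) / (4/5)
= 1/3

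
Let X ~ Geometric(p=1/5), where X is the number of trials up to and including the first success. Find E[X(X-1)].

E[X(X-1)] = E[X² - X] = E[X²] - E[X]
E[X] = 5
E[X²] = Var(X) + (E[X])² = 20 + (5)² = 45
E[X(X-1)] = 45 - 5 = 40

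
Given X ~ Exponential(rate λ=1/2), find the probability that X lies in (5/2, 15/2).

P(5/2 < X < 15/2) = ∫_{5/2}^{15/2} f(x) dx
where f(x) = \frac{e^{- \frac{x}{2}}}{2}
= - \frac{1 - e^{\frac{5}{2}}}{e^{\frac{15}{4}}}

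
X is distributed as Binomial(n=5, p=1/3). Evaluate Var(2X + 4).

For X ~ Binomial(n=5, p=1/3):
Var(X) = \frac{10}{9}
Var(2X + 4) = (2)² × Var(X) = 4 × \frac{10}{9} = \frac{40}{9}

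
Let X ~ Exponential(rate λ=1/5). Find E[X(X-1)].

E[X(X-1)] = E[X² - X] = E[X²] - E[X]
E[X] = 5
E[X²] = Var(X) + (E[X])² = 25 + (5)² = 50
E[X(X-1)] = 50 - 5 = 45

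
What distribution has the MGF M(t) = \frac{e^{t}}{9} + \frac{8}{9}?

The MGF M(t) = \frac{e^{t}}{9} + \frac{8}{9} is the standard form for the Bernoulli distribution.
Comparing with the known MGF formula identifies: Bernoulli(p=1/9)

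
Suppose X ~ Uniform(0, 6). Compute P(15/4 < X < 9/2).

P(15/4 < X < 9/2) = ∫_{15/4}^{9/2} f(x) dx
where f(x) = \frac{1}{6}
= \frac{1}{8}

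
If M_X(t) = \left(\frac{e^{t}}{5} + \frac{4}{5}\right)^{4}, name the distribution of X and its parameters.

The MGF M(t) = \left(\frac{e^{t}}{5} + \frac{4}{5}\right)^{4} is the standard form for the Binomial distribution.
Comparing with the known MGF formula identifies: Binomial(n=4, p=1/5)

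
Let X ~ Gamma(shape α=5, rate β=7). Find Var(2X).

For X ~ Gamma(shape α=5, rate β=7):
Var(X) = \frac{5}{49}
Var(2X) = (2)² × Var(X) = 4 × \frac{5}{49} = \frac{20}{49}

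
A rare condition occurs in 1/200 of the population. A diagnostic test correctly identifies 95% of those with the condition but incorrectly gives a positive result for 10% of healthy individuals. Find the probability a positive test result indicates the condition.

Let D = the rare event, + = positive/flagged.
P(D) = 1/200
P(+|D) = 95/100 = 19/20
P(+|D') = 10/100 = 1/10
P(+) = P(+|D)P(D) + P(+|D')P(D')
     = \frac{19}{20} × \frac{1}{200} + \frac{1}{10} × \frac{199}{200}
     = \frac{417}{4000}
P(D|+) = P(+|D)P(D)/P(+) = \frac{19}{417}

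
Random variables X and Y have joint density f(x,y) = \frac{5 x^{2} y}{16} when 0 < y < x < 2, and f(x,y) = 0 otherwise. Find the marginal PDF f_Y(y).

f_Y(y) = ∫_y^2 \frac{5 x^{2} y}{16} dx = \frac{5 y \left(8 - y^{3}\right)}{48}
for 0 < y < 2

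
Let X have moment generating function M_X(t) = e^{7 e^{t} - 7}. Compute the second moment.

To find E[X^2], compute M^(2)(0):
M^(1)(t) = 7 e^{t} e^{7 e^{t} - 7}
M^(2)(t) = 49 e^{2 t} e^{7 e^{t} - 7} + 7 e^{t} e^{7 e^{t} - 7}
M^(2)(0) = 56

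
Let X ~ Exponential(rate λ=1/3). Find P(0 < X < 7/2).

P(0 < X < 7/2) = ∫_{0}^{7/2} f(x) dx
where f(x) = \frac{e^{- \frac{x}{3}}}{3}
= 1 - e^{- \frac{7}{6}}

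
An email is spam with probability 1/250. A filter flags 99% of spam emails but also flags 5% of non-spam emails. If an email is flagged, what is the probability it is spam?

Let D = the rare event, + = positive/flagged.
P(D) = 1/250
P(+|D) = 99/100
P(+|D') = 5/100 = 1/20
P(+) = P(+|D)P(D) + P(+|D')P(D')
     = \frac{99}{100} × \frac{1}{250} + \frac{1}{20} × \frac{249}{250}
     = \frac{168}{3125}
P(D|+) = P(+|D)P(D)/P(+) = \frac{33}{448}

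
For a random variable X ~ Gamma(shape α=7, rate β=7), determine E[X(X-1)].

E[X(X-1)] = E[X² - X] = E[X²] - E[X]
E[X] = 1
E[X²] = Var(X) + (E[X])² = \frac{1}{7} + (1)² = \frac{8}{7}
E[X(X-1)] = \frac{8}{7} - 1 = \frac{1}{7}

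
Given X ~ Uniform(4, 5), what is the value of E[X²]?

Using the identity E[X²] = Var(X) + (E[X])²:
E[X] = \frac{9}{2}
Var(X) = \frac{1}{12}
E[X²] = \frac{1}{12} + (\frac{9}{2})²
= \frac{61}{3}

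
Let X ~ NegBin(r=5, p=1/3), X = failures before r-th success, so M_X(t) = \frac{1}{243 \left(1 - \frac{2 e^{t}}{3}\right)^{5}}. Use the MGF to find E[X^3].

To find E[X^3], compute M^(3)(0):
M^(1)(t) = \frac{10 e^{t}}{729 \left(1 - \frac{2 e^{t}}{3}\right)^{6}}
M^(2)(t) = \frac{10 e^{t}}{729 \left(1 - \frac{2 e^{t}}{3}\right)^{6}} + \frac{40 e^{2 t}}{729 \left(1 - \frac{2 e^{t}}{3}\right)^{7}}
M^(3)(t) = \frac{10 e^{t}}{729 \left(1 - \frac{2 e^{t}}{3}\right)^{6}} + \frac{40 e^{2 t}}{243 \left(1 - \frac{2 e^{t}}{3}\right)^{7}} + \frac{560 e^{3 t}}{2187 \left(1 - \frac{2 e^{t}}{3}\right)^{8}}
M^(3)(0) = 2050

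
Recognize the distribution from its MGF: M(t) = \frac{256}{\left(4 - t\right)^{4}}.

The MGF M(t) = \frac{256}{\left(4 - t\right)^{4}} is the standard form for the Gamma distribution.
Comparing with the known MGF formula identifies: Gamma(shape α=4, rate β=4)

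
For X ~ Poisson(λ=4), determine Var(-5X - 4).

For X ~ Poisson(λ=4):
Var(X) = 4
Var(-5X - 4) = (-5)² × Var(X) = 25 × 4 = 100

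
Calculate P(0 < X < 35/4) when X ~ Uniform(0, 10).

P(0 < X < 35/4) = ∫_{0}^{35/4} f(x) dx
where f(x) = \frac{1}{10}
= \frac{7}{8}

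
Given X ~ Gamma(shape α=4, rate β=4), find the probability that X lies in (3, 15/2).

P(3 < X < 15/2) = ∫_{3}^{15/2} f(x) dx
where f(x) = \frac{128 x^{3} e^{- 4 x}}{3}
= \frac{-4981 + 373 e^{18}}{e^{30}}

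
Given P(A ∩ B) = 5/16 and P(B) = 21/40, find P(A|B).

P(A|B) = P(A ∩ B) / P(B)
= (5/16) / (21/40)
= 25/42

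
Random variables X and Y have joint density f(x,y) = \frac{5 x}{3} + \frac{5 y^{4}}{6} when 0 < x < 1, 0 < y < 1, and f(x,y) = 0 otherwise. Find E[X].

E[X] = ∫_0^1 ∫_0^1 x × f(x,y) dy dx
= ∫_0^1 ∫_0^1 x × (\frac{5 x}{3} + \frac{5 y^{4}}{6}) dy dx
= \frac{23}{36}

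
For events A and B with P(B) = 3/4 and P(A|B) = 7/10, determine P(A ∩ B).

By definition, P(A|B) = P(A ∩ B) / P(B)
So P(A ∩ B) = P(A|B) × P(B)
= 7/10 × 3/4
= 21/40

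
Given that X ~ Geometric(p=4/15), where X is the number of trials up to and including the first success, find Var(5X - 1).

For X ~ Geometric(p=4/15), where X is the number of trials up to and including the first success:
Var(X) = \frac{165}{16}
Var(5X - 1) = (5)² × Var(X) = 25 × \frac{165}{16} = \frac{4125}{16}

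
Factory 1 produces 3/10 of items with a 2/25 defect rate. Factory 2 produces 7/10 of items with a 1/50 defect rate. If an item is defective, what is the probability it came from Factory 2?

Using Bayes' theorem:
P(F1) = 3/10, P(D|F1) = 2/25
P(F2) = 7/10, P(D|F2) = 1/50
P(D) = P(D|F1)P(F1) + P(D|F2)P(F2)
     = \frac{19}{500}
P(F2|D) = P(D|F2)P(F2) / P(D)
= \frac{7}{19}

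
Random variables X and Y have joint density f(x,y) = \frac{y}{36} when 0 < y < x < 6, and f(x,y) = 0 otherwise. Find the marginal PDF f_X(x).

f_X(x) = ∫_0^x \frac{y}{36} dy = \frac{x^{2}}{72}
for 0 < x < 6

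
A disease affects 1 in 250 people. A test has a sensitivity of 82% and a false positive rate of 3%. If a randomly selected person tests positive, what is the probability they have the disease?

Let D = the rare event, + = positive/flagged.
P(D) = 1/250
P(+|D) = 82/100 = 41/50
P(+|D') = 3/100
P(+) = P(+|D)P(D) + P(+|D')P(D')
     = \frac{41}{50} × \frac{1}{250} + \frac{3}{100} × \frac{249}{250}
     = \frac{829}{25000}
P(D|+) = P(+|D)P(D)/P(+) = \frac{82}{829}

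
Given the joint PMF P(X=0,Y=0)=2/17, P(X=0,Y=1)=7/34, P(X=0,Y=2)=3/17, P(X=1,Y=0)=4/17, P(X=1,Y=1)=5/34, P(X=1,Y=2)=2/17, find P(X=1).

P(X=1) = P(X=1,Y=0) + P(X=1,Y=1) + P(X=1,Y=2)
= 4/17 + 5/34 + 2/17
= 1/2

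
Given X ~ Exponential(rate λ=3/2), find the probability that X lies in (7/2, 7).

P(7/2 < X < 7) = ∫_{7/2}^{7} f(x) dx
where f(x) = \frac{3 e^{- \frac{3 x}{2}}}{2}
= - \frac{1}{e^{\frac{21}{2}}} + e^{- \frac{21}{4}}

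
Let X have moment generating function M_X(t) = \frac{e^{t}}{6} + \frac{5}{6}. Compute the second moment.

To find E[X^2], compute M^(2)(0):
M^(1)(t) = \frac{e^{t}}{6}
M^(2)(t) = \frac{e^{t}}{6}
M^(2)(0) = \frac{1}{6}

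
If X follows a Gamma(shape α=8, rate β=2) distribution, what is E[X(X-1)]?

E[X(X-1)] = E[X² - X] = E[X²] - E[X]
E[X] = 4
E[X²] = Var(X) + (E[X])² = 2 + (4)² = 18
E[X(X-1)] = 18 - 4 = 14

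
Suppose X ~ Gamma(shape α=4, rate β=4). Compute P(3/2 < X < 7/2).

P(3/2 < X < 7/2) = ∫_{3/2}^{7/2} f(x) dx
where f(x) = \frac{128 x^{3} e^{- 4 x}}{3}
= \frac{-1711 + 183 e^{8}}{3 e^{14}}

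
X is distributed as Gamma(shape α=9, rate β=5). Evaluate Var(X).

For X ~ Gamma(shape α=9, rate β=5):
Var(X) = \frac{9}{25}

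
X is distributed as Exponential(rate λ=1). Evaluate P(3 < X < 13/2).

P(3 < X < 13/2) = ∫_{3}^{13/2} f(x) dx
where f(x) = e^{- x}
= - \frac{1}{e^{\frac{13}{2}}} + e^{-3}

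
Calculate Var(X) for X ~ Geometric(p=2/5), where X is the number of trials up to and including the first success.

For X ~ Geometric(p=2/5), where X is the number of trials up to and including the first success:
Var(X) = \frac{15}{4}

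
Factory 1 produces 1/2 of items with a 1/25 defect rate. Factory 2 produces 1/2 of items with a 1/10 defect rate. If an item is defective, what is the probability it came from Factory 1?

Using Bayes' theorem:
P(F1) = 1/2, P(D|F1) = 1/25
P(F2) = 1/2, P(D|F2) = 1/10
P(D) = P(D|F1)P(F1) + P(D|F2)P(F2)
     = \frac{7}{100}
P(F1|D) = P(D|F1)P(F1) / P(D)
= \frac{2}{7}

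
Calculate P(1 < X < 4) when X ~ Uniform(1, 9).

P(1 < X < 4) = ∫_{1}^{4} f(x) dx
where f(x) = \frac{1}{8}
= \frac{3}{8}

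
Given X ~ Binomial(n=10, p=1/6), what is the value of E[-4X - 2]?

For X ~ Binomial(n=10, p=1/6):
E[X] = \frac{5}{3}
E[-4X - 2] = -4 × E[X] - 2 = - \frac{26}{3}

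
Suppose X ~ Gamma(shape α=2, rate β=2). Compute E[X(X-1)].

E[X(X-1)] = E[X² - X] = E[X²] - E[X]
E[X] = 1
E[X²] = Var(X) + (E[X])² = \frac{1}{2} + (1)² = \frac{3}{2}
E[X(X-1)] = \frac{3}{2} - 1 = \frac{1}{2}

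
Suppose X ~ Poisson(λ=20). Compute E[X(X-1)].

E[X(X-1)] = E[X² - X] = E[X²] - E[X]
E[X] = 20
E[X²] = Var(X) + (E[X])² = 20 + (20)² = 420
E[X(X-1)] = 420 - 20 = 400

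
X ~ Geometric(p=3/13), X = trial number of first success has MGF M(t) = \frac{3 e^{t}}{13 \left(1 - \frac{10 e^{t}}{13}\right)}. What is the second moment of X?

To find E[X^2], compute M^(2)(0):
M^(1)(t) = \frac{3 e^{t}}{13 \left(1 - \frac{10 e^{t}}{13}\right)} + \frac{30 e^{2 t}}{169 \left(1 - \frac{10 e^{t}}{13}\right)^{2}}
M^(2)(t) = \frac{3 e^{t}}{13 \left(1 - \frac{10 e^{t}}{13}\right)} + \frac{90 e^{2 t}}{169 \left(1 - \frac{10 e^{t}}{13}\right)^{2}} + \frac{600 e^{3 t}}{2197 \left(1 - \frac{10 e^{t}}{13}\right)^{3}}
M^(2)(0) = \frac{299}{9}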